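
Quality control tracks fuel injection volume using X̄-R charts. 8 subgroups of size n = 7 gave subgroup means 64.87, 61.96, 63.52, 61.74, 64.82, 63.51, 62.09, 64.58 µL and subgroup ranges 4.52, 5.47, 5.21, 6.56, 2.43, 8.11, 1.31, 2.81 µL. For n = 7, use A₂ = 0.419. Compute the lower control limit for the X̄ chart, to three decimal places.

X̄̄ = (64.87 + 61.96 + 63.52 + 61.74 + 64.82 + 63.51 + 62.09 + 64.58) / 8 = 507.0900 / 8 = 63.3863
R̄ = (4.52 + 5.47 + 5.21 + 6.56 + 2.43 + 8.11 + 1.31 + 2.81) / 8 = 36.4200 / 8 = 4.5525
LCL = X̄̄ − A₂·R̄ = 63.3863 − 0.419 × 4.5525 = 61.4788

61.479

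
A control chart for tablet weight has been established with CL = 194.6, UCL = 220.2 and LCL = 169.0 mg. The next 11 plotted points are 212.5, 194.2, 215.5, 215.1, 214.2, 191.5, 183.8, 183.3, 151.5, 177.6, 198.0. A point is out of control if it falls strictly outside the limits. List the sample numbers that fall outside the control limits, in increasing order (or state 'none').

9

Compare each point to [169.0, 220.2]: sample 9 = 151.5 < LCL.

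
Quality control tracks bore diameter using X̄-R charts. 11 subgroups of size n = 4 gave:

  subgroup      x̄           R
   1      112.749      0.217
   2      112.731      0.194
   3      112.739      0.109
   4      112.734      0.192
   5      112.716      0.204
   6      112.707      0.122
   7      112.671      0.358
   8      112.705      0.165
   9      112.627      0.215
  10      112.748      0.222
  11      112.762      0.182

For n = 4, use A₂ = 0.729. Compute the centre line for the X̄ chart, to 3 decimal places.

112.717

X̄̄ = (112.749 + 112.731 + 112.739 + 112.734 + 112.716 + 112.707 + 112.671 + 112.705 + 112.627 + 112.748 + 112.762) / 11 = 1239.8890 / 11 = 112.7172
CL = X̄̄ = 112.7172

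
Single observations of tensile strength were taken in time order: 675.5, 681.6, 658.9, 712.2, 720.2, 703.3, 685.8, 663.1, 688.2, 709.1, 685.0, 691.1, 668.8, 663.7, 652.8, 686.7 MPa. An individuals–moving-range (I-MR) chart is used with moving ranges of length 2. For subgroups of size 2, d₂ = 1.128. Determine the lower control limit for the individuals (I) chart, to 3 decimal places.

631.714

X̄ = (675.5 + 681.6 + 658.9 + 712.2 + 720.2 + 703.3 + 685.8 + 663.1 + 688.2 + 709.1 + 685.0 + 691.1 + 668.8 + 663.7 + 652.8 + 686.7) / 16 = 684.1250
Moving ranges: 6.1, 22.7, 53.3, 8.0, 16.9, 17.5, 22.7, 25.1, 20.9, 24.1, 6.1, 22.3, 5.1, 10.9, 33.9; M̄R̄ = 295.6000 / 15 = 19.7067
LCL = X̄ − 3·M̄R̄/d₂ = 684.1250 − 3 × 19.7067 / 1.128 = 631.7137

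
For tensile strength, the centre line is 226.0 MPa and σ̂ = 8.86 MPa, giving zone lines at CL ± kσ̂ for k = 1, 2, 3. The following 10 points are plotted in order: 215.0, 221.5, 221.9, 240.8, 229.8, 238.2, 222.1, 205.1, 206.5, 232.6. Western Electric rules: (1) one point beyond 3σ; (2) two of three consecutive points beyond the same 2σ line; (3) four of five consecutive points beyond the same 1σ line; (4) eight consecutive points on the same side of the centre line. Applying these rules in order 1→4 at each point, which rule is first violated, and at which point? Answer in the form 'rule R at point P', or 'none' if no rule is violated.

Zone of each point (C = within 1σ̂, B = 1σ̂–2σ̂, A = 2σ̂–3σ̂, * = beyond 3σ̂; sign = side of CL): 1:-B, 2:-C, 3:-C, 4:+B, 5:+C, 6:+B, 7:-C, 8:-A, 9:-A, 10:+C
Rule 2 (two of three consecutive points beyond the same 2σ limit) is satisfied at point 9.

rule 2 at point 9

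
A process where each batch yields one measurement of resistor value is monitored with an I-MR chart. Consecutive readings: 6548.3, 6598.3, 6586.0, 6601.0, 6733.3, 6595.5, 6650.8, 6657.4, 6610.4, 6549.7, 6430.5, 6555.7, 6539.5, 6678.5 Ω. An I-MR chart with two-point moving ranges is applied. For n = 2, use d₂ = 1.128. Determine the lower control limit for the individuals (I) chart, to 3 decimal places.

6407.830

X̄ = (6548.3 + 6598.3 + 6586.0 + 6601.0 + 6733.3 + 6595.5 + 6650.8 + 6657.4 + 6610.4 + 6549.7 + 6430.5 + 6555.7 + 6539.5 + 6678.5) / 14 = 6595.3500
Moving ranges: 50.0, 12.3, 15.0, 132.3, 137.8, 55.3, 6.6, 47.0, 60.7, 119.2, 125.2, 16.2, 139.0; M̄R̄ = 916.6000 / 13 = 70.5077
LCL = X̄ − 3·M̄R̄/d₂ = 6595.3500 − 3 × 70.5077 / 1.128 = 6407.8295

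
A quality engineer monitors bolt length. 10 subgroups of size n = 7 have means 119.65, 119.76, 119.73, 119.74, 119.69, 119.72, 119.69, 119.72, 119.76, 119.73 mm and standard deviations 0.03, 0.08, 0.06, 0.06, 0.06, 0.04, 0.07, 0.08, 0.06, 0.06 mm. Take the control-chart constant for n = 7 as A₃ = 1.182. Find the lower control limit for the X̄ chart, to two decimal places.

119.65

X̄̄ = (119.65 + 119.76 + 119.73 + 119.74 + 119.69 + 119.72 + 119.69 + 119.72 + 119.76 + 119.73) / 10 = 119.7190
s̄ = (0.03 + 0.08 + 0.06 + 0.06 + 0.06 + 0.04 + 0.07 + 0.08 + 0.06 + 0.06) / 10 = 0.0600
LCL = X̄̄ − A₃·s̄ = 119.7190 − 1.182 × 0.0600 = 119.6481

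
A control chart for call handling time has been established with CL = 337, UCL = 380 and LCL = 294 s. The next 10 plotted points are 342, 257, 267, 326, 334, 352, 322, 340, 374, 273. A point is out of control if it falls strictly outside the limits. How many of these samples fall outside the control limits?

3

Compare each point to [294, 380]: sample 2 = 257 < LCL; sample 3 = 267 < LCL; sample 10 = 273 < LCL.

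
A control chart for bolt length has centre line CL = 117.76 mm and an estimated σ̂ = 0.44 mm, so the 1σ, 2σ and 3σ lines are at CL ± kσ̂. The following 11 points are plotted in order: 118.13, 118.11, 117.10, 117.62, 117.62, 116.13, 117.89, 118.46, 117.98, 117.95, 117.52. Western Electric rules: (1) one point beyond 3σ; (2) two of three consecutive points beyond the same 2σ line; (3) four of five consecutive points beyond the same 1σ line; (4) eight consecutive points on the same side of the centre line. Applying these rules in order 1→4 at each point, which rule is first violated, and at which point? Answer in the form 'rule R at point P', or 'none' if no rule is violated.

rule 1 at point 6

Zone of each point (C = within 1σ̂, B = 1σ̂–2σ̂, A = 2σ̂–3σ̂, * = beyond 3σ̂; sign = side of CL): 1:+C, 2:+C, 3:-B, 4:-C, 5:-C, 6:-*, 7:+C, 8:+B, 9:+C, 10:+C, 11:-C
Rule 1 (one point beyond the 3σ limits) is satisfied at point 6.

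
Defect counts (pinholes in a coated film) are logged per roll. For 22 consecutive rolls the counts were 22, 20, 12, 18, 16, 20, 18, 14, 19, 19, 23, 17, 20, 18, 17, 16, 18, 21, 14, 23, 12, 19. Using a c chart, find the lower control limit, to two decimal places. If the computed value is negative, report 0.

5.27

c̄ = (22 + 20 + 12 + 18 + 16 + 20 + 18 + 14 + 19 + 19 + 23 + 17 + 20 + 18 + 17 + 16 + 18 + 21 + 14 + 23 + 12 + 19) / 22 = 396 / 22 = 18.0000
LCL = c̄ − 3√c̄ = 18.0000 − 3 × 4.2426 = 5.2721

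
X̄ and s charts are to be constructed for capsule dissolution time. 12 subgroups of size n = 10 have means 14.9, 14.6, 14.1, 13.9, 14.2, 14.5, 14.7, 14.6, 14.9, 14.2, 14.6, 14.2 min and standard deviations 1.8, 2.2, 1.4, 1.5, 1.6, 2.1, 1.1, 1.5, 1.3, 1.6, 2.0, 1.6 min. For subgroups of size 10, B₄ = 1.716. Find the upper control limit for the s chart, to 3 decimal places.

2.817

s̄ = (1.8 + 2.2 + 1.4 + 1.5 + 1.6 + 2.1 + 1.1 + 1.5 + 1.3 + 1.6 + 2.0 + 1.6) / 12 = 1.6417
UCL_s = B₄·s̄ = 1.716 × 1.6417 = 2.8171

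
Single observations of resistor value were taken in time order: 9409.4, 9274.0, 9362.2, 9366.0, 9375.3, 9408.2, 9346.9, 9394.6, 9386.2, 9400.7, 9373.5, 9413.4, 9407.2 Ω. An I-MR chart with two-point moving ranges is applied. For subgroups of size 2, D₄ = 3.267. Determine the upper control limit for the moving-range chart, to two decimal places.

Moving ranges: 135.4, 88.2, 3.8, 9.3, 32.9, 61.3, 47.7, 8.4, 14.5, 27.2, 39.9, 6.2; M̄R̄ = 474.8000 / 12 = 39.5667
UCL_MR = D₄·M̄R̄ = 3.267 × 39.5667 = 129.2643

129.26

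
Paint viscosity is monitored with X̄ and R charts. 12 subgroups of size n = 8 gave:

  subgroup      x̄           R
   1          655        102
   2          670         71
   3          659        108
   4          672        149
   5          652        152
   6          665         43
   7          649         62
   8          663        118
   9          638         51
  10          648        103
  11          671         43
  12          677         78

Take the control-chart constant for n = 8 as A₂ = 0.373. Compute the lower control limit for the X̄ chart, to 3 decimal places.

626.347

X̄̄ = (655 + 670 + 659 + 672 + 652 + 665 + 649 + 663 + 638 + 648 + 671 + 677) / 12 = 7919.0000 / 12 = 659.9167
R̄ = (102 + 71 + 108 + 149 + 152 + 43 + 62 + 118 + 51 + 103 + 43 + 78) / 12 = 1080.0000 / 12 = 90.0000
LCL = X̄̄ − A₂·R̄ = 659.9167 − 0.373 × 90.0000 = 626.3467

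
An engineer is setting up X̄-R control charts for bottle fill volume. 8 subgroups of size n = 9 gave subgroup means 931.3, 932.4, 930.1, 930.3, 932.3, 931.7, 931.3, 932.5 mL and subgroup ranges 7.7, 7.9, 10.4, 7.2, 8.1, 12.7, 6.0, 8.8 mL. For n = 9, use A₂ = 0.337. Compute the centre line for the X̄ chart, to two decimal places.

931.49

X̄̄ = (931.3 + 932.4 + 930.1 + 930.3 + 932.3 + 931.7 + 931.3 + 932.5) / 8 = 7451.9000 / 8 = 931.4875
CL = X̄̄ = 931.4875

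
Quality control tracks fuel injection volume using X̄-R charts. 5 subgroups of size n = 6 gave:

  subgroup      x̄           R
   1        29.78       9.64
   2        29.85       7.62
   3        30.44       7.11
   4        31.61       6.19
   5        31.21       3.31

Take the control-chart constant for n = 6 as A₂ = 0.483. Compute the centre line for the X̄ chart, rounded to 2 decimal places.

30.58

X̄̄ = (29.78 + 29.85 + 30.44 + 31.61 + 31.21) / 5 = 152.8900 / 5 = 30.5780
CL = X̄̄ = 30.5780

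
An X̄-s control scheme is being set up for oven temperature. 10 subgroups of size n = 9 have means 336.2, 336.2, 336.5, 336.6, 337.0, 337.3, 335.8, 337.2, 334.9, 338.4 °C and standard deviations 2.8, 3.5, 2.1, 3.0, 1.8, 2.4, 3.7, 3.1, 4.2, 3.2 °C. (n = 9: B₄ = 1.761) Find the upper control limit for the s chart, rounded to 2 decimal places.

s̄ = (2.8 + 3.5 + 2.1 + 3.0 + 1.8 + 2.4 + 3.7 + 3.1 + 4.2 + 3.2) / 10 = 2.9800
UCL_s = B₄·s̄ = 1.761 × 2.9800 = 5.2478

5.25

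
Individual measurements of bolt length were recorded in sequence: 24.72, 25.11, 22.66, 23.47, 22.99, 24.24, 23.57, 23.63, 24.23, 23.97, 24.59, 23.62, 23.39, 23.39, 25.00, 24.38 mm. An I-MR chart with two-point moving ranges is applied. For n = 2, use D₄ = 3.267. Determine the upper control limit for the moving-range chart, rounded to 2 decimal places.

2.40

Moving ranges: 0.39, 2.45, 0.81, 0.48, 1.25, 0.67, 0.06, 0.60, 0.26, 0.62, 0.97, 0.23, 0.00, 1.61, 0.62; M̄R̄ = 11.0200 / 15 = 0.7347
UCL_MR = D₄·M̄R̄ = 3.267 × 0.7347 = 2.4002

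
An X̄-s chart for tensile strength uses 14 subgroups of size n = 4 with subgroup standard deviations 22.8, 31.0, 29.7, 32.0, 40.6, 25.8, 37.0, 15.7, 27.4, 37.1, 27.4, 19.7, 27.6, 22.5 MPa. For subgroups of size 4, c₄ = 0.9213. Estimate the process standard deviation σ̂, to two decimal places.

s̄ = (22.8 + 31.0 + 29.7 + 32.0 + 40.6 + 25.8 + 37.0 + 15.7 + 27.4 + 37.1 + 27.4 + 19.7 + 27.6 + 22.5) / 14 = 28.3071
σ̂ = s̄ / c₄ = 28.3071 / 0.9213 = 30.7252

30.73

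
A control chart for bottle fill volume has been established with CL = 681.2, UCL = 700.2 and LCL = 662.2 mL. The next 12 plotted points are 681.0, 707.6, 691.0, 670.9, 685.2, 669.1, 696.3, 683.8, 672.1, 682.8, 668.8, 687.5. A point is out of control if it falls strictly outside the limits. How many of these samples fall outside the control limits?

1

Compare each point to [662.2, 700.2]: sample 2 = 707.6 > UCL.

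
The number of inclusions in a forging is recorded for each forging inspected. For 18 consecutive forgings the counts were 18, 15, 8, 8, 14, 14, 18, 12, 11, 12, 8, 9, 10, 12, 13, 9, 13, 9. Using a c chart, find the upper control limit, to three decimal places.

22.153

c̄ = (18 + 15 + 8 + 8 + 14 + 14 + 18 + 12 + 11 + 12 + 8 + 9 + 10 + 12 + 13 + 9 + 13 + 9) / 18 = 213 / 18 = 11.8333
UCL = c̄ + 3√c̄ = 11.8333 + 3 × √11.8333 = 11.8333 + 3 × 3.4400 = 22.1532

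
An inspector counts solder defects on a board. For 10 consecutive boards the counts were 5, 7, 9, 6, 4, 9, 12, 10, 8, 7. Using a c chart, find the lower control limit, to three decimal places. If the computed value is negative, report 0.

0.000

c̄ = (5 + 7 + 9 + 6 + 4 + 9 + 12 + 10 + 8 + 7) / 10 = 77 / 10 = 7.7000
LCL = c̄ − 3√c̄ = 7.7000 − 3 × 2.7749 = -0.6247 → 0 (cannot be negative)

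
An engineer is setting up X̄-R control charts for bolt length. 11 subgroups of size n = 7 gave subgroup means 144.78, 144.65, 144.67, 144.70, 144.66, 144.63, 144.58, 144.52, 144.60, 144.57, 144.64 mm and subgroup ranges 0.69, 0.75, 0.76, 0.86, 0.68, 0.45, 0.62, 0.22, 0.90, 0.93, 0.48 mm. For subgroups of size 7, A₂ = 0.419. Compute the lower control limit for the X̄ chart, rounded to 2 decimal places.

X̄̄ = (144.78 + 144.65 + 144.67 + 144.70 + 144.66 + 144.63 + 144.58 + 144.52 + 144.60 + 144.57 + 144.64) / 11 = 1591.0000 / 11 = 144.6364
R̄ = (0.69 + 0.75 + 0.76 + 0.86 + 0.68 + 0.45 + 0.62 + 0.22 + 0.90 + 0.93 + 0.48) / 11 = 7.3400 / 11 = 0.6673
LCL = X̄̄ − A₂·R̄ = 144.6364 − 0.419 × 0.6673 = 144.3568

144.36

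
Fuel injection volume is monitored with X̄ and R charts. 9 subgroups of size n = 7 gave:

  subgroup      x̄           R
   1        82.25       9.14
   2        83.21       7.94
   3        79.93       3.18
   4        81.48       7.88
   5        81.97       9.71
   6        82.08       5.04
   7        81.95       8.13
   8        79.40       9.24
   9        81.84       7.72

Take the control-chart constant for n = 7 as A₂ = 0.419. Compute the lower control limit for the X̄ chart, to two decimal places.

78.40

X̄̄ = (82.25 + 83.21 + 79.93 + 81.48 + 81.97 + 82.08 + 81.95 + 79.40 + 81.84) / 9 = 734.1100 / 9 = 81.5678
R̄ = (9.14 + 7.94 + 3.18 + 7.88 + 9.71 + 5.04 + 8.13 + 9.24 + 7.72) / 9 = 67.9800 / 9 = 7.5533
LCL = X̄̄ − A₂·R̄ = 81.5678 − 0.419 × 7.5533 = 78.4029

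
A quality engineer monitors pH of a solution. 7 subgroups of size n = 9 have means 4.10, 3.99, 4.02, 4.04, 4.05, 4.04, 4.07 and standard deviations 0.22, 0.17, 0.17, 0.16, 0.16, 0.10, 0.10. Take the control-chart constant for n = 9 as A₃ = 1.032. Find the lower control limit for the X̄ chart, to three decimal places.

3.885

X̄̄ = (4.10 + 3.99 + 4.02 + 4.04 + 4.05 + 4.04 + 4.07) / 7 = 4.0443
s̄ = (0.22 + 0.17 + 0.17 + 0.16 + 0.16 + 0.10 + 0.10) / 7 = 0.1543
LCL = X̄̄ − A₃·s̄ = 4.0443 − 1.032 × 0.1543 = 3.8851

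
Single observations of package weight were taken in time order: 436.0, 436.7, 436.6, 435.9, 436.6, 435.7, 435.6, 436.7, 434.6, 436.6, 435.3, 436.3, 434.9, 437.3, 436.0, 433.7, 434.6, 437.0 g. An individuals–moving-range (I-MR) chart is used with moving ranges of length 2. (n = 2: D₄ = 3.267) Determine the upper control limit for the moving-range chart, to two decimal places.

Moving ranges: 0.7, 0.1, 0.7, 0.7, 0.9, 0.1, 1.1, 2.1, 2.0, 1.3, 1.0, 1.4, 2.4, 1.3, 2.3, 0.9, 2.4; M̄R̄ = 21.4000 / 17 = 1.2588
UCL_MR = D₄·M̄R̄ = 3.267 × 1.2588 = 4.1126

4.11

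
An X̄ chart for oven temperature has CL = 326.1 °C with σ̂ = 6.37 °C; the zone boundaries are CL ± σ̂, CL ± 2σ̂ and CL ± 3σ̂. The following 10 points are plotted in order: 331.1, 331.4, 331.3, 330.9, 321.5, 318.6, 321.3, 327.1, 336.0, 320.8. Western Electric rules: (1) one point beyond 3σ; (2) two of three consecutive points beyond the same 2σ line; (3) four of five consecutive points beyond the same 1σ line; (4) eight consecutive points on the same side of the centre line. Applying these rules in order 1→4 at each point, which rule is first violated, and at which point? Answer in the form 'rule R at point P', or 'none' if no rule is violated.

none

Zone of each point (C = within 1σ̂, B = 1σ̂–2σ̂, A = 2σ̂–3σ̂, * = beyond 3σ̂; sign = side of CL): 1:+C, 2:+C, 3:+C, 4:+C, 5:-C, 6:-B, 7:-C, 8:+C, 9:+B, 10:-C
No rule fires across all 10 points.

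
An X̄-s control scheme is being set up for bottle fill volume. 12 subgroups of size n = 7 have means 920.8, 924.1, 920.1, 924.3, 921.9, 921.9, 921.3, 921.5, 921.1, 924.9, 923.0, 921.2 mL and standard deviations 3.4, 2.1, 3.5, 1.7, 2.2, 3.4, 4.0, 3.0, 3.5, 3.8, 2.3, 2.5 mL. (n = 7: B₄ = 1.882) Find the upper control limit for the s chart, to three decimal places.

5.552

s̄ = (3.4 + 2.1 + 3.5 + 1.7 + 2.2 + 3.4 + 4.0 + 3.0 + 3.5 + 3.8 + 2.3 + 2.5) / 12 = 2.9500
UCL_s = B₄·s̄ = 1.882 × 2.9500 = 5.5519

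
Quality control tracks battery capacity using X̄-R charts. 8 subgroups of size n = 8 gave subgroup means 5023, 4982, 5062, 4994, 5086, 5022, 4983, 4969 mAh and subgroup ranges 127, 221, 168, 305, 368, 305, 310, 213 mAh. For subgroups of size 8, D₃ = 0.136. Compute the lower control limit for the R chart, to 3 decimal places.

34.289

R̄ = (127 + 221 + 168 + 305 + 368 + 305 + 310 + 213) / 8 = 2017.0000 / 8 = 252.1250
LCL_R = D₃·R̄ = 0.136 × 252.1250 = 34.2890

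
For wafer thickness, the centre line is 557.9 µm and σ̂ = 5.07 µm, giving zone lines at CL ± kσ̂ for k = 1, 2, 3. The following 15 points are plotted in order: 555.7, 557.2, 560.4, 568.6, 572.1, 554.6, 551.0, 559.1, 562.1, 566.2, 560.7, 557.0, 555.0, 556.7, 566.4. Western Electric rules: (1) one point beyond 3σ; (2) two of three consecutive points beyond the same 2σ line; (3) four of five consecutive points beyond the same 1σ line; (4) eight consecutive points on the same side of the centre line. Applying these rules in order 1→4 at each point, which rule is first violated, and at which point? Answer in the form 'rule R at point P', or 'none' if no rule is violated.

Zone of each point (C = within 1σ̂, B = 1σ̂–2σ̂, A = 2σ̂–3σ̂, * = beyond 3σ̂; sign = side of CL): 1:-C, 2:-C, 3:+C, 4:+A, 5:+A, 6:-C, 7:-B, 8:+C, 9:+C, 10:+B, 11:+C, 12:-C, 13:-C, 14:-C, 15:+B
Rule 2 (two of three consecutive points beyond the same 2σ limit) is satisfied at point 5.

rule 2 at point 5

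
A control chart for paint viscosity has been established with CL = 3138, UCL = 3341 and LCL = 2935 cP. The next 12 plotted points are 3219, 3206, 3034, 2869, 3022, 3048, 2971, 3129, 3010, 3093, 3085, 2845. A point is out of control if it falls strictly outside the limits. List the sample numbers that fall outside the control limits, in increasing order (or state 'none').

Compare each point to [2935, 3341]: sample 4 = 2869 < LCL; sample 12 = 2845 < LCL.

4, 12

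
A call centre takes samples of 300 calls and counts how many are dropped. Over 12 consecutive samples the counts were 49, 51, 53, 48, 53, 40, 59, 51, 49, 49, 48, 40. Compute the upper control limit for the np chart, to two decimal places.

p̄ = Σdᵢ / (k·n) = 590 / (12 × 300) = 0.16389
UCL = np̄ + 3·√(np̄(1−p̄)) = 49.1667 + 3 × √(49.1667×0.83611) = 49.1667 + 3 × 6.4116 = 68.4015

68.40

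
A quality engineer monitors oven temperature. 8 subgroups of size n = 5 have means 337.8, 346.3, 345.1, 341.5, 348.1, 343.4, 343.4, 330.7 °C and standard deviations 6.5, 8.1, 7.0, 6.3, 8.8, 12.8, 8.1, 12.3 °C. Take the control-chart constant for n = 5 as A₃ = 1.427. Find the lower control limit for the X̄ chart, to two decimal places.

X̄̄ = (337.8 + 346.3 + 345.1 + 341.5 + 348.1 + 343.4 + 343.4 + 330.7) / 8 = 342.0375
s̄ = (6.5 + 8.1 + 7.0 + 6.3 + 8.8 + 12.8 + 8.1 + 12.3) / 8 = 8.7375
LCL = X̄̄ − A₃·s̄ = 342.0375 − 1.427 × 8.7375 = 329.5691

329.57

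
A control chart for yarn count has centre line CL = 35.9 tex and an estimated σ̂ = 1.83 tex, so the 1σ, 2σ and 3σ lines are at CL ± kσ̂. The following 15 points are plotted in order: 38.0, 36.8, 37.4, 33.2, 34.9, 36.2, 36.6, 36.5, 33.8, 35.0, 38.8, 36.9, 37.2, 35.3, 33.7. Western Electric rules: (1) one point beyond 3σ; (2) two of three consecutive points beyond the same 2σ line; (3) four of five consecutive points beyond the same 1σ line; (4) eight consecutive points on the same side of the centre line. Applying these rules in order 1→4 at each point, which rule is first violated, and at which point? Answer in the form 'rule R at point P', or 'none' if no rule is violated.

none

Zone of each point (C = within 1σ̂, B = 1σ̂–2σ̂, A = 2σ̂–3σ̂, * = beyond 3σ̂; sign = side of CL): 1:+B, 2:+C, 3:+C, 4:-B, 5:-C, 6:+C, 7:+C, 8:+C, 9:-B, 10:-C, 11:+B, 12:+C, 13:+C, 14:-C, 15:-B
No rule fires across all 15 points.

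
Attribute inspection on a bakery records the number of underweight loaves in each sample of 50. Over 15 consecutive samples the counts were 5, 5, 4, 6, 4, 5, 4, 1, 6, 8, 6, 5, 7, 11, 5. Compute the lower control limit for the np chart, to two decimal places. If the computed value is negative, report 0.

0.00

p̄ = Σdᵢ / (k·n) = 82 / (15 × 50) = 0.10933
LCL = np̄ − 3·√(np̄(1−p̄)) = 5.4667 − 3 × 2.2066 = -1.1531 → 0 (negative, so LCL = 0)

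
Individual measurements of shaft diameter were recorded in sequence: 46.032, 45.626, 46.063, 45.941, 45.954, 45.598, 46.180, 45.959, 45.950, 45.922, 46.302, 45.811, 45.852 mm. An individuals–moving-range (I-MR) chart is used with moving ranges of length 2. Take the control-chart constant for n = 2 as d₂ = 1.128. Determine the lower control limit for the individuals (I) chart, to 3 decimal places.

X̄ = (46.032 + 45.626 + 46.063 + 45.941 + 45.954 + 45.598 + 46.180 + 45.959 + 45.950 + 45.922 + 46.302 + 45.811 + 45.852) / 13 = 45.9377
Moving ranges: 0.406, 0.437, 0.122, 0.013, 0.356, 0.582, 0.221, 0.009, 0.028, 0.380, 0.491, 0.041; M̄R̄ = 3.0860 / 12 = 0.2572
LCL = X̄ − 3·M̄R̄/d₂ = 45.9377 − 3 × 0.2572 / 1.128 = 45.2537

45.254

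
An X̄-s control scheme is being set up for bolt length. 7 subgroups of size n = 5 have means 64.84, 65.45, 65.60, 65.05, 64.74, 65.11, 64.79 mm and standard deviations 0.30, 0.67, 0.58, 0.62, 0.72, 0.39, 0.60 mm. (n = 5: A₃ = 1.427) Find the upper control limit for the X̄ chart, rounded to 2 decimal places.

X̄̄ = (64.84 + 65.45 + 65.60 + 65.05 + 64.74 + 65.11 + 64.79) / 7 = 65.0829
s̄ = (0.30 + 0.67 + 0.58 + 0.62 + 0.72 + 0.39 + 0.60) / 7 = 0.5543
UCL = X̄̄ + A₃·s̄ = 65.0829 + 1.427 × 0.5543 = 65.8738

65.87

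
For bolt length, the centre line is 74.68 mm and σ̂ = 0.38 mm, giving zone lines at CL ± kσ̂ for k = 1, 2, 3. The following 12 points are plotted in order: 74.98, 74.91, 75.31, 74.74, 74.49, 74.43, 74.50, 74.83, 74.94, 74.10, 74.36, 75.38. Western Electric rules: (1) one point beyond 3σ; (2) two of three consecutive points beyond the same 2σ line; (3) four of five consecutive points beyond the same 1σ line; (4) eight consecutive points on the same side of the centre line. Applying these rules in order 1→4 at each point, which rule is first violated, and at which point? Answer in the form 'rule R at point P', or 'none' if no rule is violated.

Zone of each point (C = within 1σ̂, B = 1σ̂–2σ̂, A = 2σ̂–3σ̂, * = beyond 3σ̂; sign = side of CL): 1:+C, 2:+C, 3:+B, 4:+C, 5:-C, 6:-C, 7:-C, 8:+C, 9:+C, 10:-B, 11:-C, 12:+B
No rule fires across all 12 points.

none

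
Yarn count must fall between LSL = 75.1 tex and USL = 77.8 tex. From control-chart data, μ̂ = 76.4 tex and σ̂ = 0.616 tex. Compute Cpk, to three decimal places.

Cpu = (USL − μ̂) / (3σ̂) = (77.8 − 76.4) / (3 × 0.616) = 0.7576; Cpl = (μ̂ − LSL) / (3σ̂) = (76.4 − 75.1) / (3 × 0.616) = 0.7035; Cpk = min(Cpu, Cpl) = 0.7035

0.703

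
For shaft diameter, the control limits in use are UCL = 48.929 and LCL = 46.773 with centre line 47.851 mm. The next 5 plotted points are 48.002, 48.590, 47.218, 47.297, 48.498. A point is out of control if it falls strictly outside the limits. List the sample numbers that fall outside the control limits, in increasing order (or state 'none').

All 5 points lie within [46.773, 48.929].

none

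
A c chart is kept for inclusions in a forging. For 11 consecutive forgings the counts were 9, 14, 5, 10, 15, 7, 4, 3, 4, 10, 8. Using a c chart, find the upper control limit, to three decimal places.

c̄ = (9 + 14 + 5 + 10 + 15 + 7 + 4 + 3 + 4 + 10 + 8) / 11 = 89 / 11 = 8.0909
UCL = c̄ + 3√c̄ = 8.0909 + 3 × √8.0909 = 8.0909 + 3 × 2.8445 = 16.6243

16.624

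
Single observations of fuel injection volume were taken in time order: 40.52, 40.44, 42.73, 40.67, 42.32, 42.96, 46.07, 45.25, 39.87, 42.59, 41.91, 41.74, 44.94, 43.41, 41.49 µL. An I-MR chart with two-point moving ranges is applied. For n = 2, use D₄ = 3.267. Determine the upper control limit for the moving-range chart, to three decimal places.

6.126

Moving ranges: 0.08, 2.29, 2.06, 1.65, 0.64, 3.11, 0.82, 5.38, 2.72, 0.68, 0.17, 3.20, 1.53, 1.92; M̄R̄ = 26.2500 / 14 = 1.8750
UCL_MR = D₄·M̄R̄ = 3.267 × 1.8750 = 6.1256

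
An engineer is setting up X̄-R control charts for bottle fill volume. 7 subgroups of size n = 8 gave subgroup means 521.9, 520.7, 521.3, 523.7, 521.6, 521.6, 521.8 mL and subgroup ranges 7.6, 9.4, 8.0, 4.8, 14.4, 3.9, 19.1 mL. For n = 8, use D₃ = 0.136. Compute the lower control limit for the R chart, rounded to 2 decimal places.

1.31

R̄ = (7.6 + 9.4 + 8.0 + 4.8 + 14.4 + 3.9 + 19.1) / 7 = 67.2000 / 7 = 9.6000
LCL_R = D₃·R̄ = 0.136 × 9.6000 = 1.3056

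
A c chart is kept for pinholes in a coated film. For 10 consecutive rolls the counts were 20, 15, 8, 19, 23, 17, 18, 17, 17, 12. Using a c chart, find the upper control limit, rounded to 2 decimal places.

28.82

c̄ = (20 + 15 + 8 + 19 + 23 + 17 + 18 + 17 + 17 + 12) / 10 = 166 / 10 = 16.6000
UCL = c̄ + 3√c̄ = 16.6000 + 3 × √16.6000 = 16.6000 + 3 × 4.0743 = 28.8229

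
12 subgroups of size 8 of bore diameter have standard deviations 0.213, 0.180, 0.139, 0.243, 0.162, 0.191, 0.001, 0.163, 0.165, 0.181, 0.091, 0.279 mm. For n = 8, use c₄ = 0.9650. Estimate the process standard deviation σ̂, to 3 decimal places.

s̄ = (0.213 + 0.180 + 0.139 + 0.243 + 0.162 + 0.191 + 0.001 + 0.163 + 0.165 + 0.181 + 0.091 + 0.279) / 12 = 0.1673
σ̂ = s̄ / c₄ = 0.1673 / 0.9650 = 0.1734

0.173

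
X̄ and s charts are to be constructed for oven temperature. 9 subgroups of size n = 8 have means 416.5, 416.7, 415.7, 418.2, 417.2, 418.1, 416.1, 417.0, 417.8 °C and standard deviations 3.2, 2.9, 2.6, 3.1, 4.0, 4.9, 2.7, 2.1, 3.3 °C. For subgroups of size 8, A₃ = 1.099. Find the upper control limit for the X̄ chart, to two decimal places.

X̄̄ = (416.5 + 416.7 + 415.7 + 418.2 + 417.2 + 418.1 + 416.1 + 417.0 + 417.8) / 9 = 417.0333
s̄ = (3.2 + 2.9 + 2.6 + 3.1 + 4.0 + 4.9 + 2.7 + 2.1 + 3.3) / 9 = 3.2000
UCL = X̄̄ + A₃·s̄ = 417.0333 + 1.099 × 3.2000 = 420.5501

420.55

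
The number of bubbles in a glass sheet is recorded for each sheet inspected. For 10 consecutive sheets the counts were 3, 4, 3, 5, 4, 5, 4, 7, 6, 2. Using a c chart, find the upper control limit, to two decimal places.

10.52

c̄ = (3 + 4 + 3 + 5 + 4 + 5 + 4 + 7 + 6 + 2) / 10 = 43 / 10 = 4.3000
UCL = c̄ + 3√c̄ = 4.3000 + 3 × √4.3000 = 4.3000 + 3 × 2.0736 = 10.5209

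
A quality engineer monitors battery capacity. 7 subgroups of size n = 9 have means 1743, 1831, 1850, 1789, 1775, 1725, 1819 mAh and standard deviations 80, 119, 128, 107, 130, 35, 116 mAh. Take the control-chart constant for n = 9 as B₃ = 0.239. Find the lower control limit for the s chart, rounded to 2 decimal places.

s̄ = (80 + 119 + 128 + 107 + 130 + 35 + 116) / 7 = 102.1429
LCL_s = B₃·s̄ = 0.239 × 102.1429 = 24.4121

24.41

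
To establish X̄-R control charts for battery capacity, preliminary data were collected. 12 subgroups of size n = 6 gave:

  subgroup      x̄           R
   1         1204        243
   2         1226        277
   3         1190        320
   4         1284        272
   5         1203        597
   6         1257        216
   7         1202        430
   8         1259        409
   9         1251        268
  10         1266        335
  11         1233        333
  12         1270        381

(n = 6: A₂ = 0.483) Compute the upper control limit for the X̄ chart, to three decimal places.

X̄̄ = (1204 + 1226 + 1190 + 1284 + 1203 + 1257 + 1202 + 1259 + 1251 + 1266 + 1233 + 1270) / 12 = 14845.0000 / 12 = 1237.0833
R̄ = (243 + 277 + 320 + 272 + 597 + 216 + 430 + 409 + 268 + 335 + 333 + 381) / 12 = 4081.0000 / 12 = 340.0833
UCL = X̄̄ + A₂·R̄ = 1237.0833 + 0.483 × 340.0833 = 1401.3436

1401.344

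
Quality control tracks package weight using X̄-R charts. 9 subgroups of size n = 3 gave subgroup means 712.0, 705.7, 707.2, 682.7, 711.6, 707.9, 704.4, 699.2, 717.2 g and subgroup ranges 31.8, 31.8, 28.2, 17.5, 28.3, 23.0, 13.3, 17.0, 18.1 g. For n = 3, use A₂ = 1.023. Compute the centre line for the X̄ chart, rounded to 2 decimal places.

705.32

X̄̄ = (712.0 + 705.7 + 707.2 + 682.7 + 711.6 + 707.9 + 704.4 + 699.2 + 717.2) / 9 = 6347.9000 / 9 = 705.3222
CL = X̄̄ = 705.3222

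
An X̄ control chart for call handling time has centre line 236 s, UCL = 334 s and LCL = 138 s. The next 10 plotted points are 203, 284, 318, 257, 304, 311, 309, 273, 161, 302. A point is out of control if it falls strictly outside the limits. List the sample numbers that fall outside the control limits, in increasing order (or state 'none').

All 10 points lie within [138, 334].

none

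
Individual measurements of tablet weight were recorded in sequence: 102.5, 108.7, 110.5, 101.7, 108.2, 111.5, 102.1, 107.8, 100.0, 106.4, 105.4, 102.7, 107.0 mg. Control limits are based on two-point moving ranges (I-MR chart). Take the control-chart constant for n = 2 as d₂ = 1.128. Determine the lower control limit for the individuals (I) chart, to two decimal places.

X̄ = (102.5 + 108.7 + 110.5 + 101.7 + 108.2 + 111.5 + 102.1 + 107.8 + 100.0 + 106.4 + 105.4 + 102.7 + 107.0) / 13 = 105.7308
Moving ranges: 6.2, 1.8, 8.8, 6.5, 3.3, 9.4, 5.7, 7.8, 6.4, 1.0, 2.7, 4.3; M̄R̄ = 63.9000 / 12 = 5.3250
LCL = X̄ − 3·M̄R̄/d₂ = 105.7308 − 3 × 5.3250 / 1.128 = 91.5685

91.57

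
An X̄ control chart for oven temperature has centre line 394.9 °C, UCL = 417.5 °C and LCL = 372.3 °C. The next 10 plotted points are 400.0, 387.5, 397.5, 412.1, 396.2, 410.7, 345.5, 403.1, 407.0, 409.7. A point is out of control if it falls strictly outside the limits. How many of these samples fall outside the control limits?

1

Compare each point to [372.3, 417.5]: sample 7 = 345.5 < LCL.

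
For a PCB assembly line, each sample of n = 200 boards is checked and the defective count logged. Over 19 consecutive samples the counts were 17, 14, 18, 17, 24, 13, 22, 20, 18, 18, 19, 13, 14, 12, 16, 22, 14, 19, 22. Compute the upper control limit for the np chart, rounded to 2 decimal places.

29.45

p̄ = Σdᵢ / (k·n) = 332 / (19 × 200) = 0.08737
UCL = np̄ + 3·√(np̄(1−p̄)) = 17.4737 + 3 × √(17.4737×0.91263) = 17.4737 + 3 × 3.9934 = 29.4538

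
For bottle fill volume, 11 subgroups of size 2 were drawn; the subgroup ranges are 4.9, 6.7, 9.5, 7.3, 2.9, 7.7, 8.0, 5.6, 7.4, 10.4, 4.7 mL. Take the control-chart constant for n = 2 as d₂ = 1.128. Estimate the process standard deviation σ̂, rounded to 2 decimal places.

6.05

R̄ = (4.9 + 6.7 + 9.5 + 7.3 + 2.9 + 7.7 + 8.0 + 5.6 + 7.4 + 10.4 + 4.7) / 11 = 6.8273
σ̂ = R̄ / d₂ = 6.8273 / 1.128 = 6.0525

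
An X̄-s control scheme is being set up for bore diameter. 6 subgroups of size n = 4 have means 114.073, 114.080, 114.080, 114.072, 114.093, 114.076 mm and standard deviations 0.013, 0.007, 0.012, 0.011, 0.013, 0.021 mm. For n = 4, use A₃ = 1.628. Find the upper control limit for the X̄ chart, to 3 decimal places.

114.100

X̄̄ = (114.073 + 114.080 + 114.080 + 114.072 + 114.093 + 114.076) / 6 = 114.0790
s̄ = (0.013 + 0.007 + 0.012 + 0.011 + 0.013 + 0.021) / 6 = 0.0128
UCL = X̄̄ + A₃·s̄ = 114.0790 + 1.628 × 0.0128 = 114.0999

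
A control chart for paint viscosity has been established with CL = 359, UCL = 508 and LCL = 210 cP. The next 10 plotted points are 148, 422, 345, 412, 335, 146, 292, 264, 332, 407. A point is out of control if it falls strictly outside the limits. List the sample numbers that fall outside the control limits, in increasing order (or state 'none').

Compare each point to [210, 508]: sample 1 = 148 < LCL; sample 6 = 146 < LCL.

1, 6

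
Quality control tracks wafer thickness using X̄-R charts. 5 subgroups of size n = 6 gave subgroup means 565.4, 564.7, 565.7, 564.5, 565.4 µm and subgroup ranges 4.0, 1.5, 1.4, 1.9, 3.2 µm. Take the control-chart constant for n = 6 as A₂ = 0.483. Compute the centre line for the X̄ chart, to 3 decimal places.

565.140

X̄̄ = (565.4 + 564.7 + 565.7 + 564.5 + 565.4) / 5 = 2825.7000 / 5 = 565.1400
CL = X̄̄ = 565.1400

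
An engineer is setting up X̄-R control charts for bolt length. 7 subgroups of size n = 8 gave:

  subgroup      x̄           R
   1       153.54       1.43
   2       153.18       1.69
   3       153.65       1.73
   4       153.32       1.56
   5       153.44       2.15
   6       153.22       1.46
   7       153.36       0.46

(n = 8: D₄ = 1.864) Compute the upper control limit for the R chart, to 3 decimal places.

R̄ = (1.43 + 1.69 + 1.73 + 1.56 + 2.15 + 1.46 + 0.46) / 7 = 10.4800 / 7 = 1.4971
UCL_R = D₄·R̄ = 1.864 × 1.4971 = 2.7907

2.791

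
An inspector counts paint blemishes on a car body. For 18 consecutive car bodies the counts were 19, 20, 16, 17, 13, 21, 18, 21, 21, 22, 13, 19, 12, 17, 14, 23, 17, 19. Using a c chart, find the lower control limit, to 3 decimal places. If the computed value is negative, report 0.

c̄ = (19 + 20 + 16 + 17 + 13 + 21 + 18 + 21 + 21 + 22 + 13 + 19 + 12 + 17 + 14 + 23 + 17 + 19) / 18 = 322 / 18 = 17.8889
LCL = c̄ − 3√c̄ = 17.8889 − 3 × 4.2295 = 5.2003

5.200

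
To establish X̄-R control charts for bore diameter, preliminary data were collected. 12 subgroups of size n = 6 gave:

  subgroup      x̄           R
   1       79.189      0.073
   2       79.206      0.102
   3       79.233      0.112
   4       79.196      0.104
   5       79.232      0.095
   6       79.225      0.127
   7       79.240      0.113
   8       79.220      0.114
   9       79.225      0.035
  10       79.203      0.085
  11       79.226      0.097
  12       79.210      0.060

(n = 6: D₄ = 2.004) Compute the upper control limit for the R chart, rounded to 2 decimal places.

R̄ = (0.073 + 0.102 + 0.112 + 0.104 + 0.095 + 0.127 + 0.113 + 0.114 + 0.035 + 0.085 + 0.097 + 0.060) / 12 = 1.1170 / 12 = 0.0931
UCL_R = D₄·R̄ = 2.004 × 0.0931 = 0.1865

0.19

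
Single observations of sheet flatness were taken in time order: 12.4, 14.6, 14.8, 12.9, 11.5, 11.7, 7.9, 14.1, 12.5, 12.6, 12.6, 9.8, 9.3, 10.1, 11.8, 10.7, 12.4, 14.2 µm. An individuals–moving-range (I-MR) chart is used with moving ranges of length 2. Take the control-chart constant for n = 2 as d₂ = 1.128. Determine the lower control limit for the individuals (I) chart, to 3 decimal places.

7.614

X̄ = (12.4 + 14.6 + 14.8 + 12.9 + 11.5 + 11.7 + 7.9 + 14.1 + 12.5 + 12.6 + 12.6 + 9.8 + 9.3 + 10.1 + 11.8 + 10.7 + 12.4 + 14.2) / 18 = 11.9944
Moving ranges: 2.2, 0.2, 1.9, 1.4, 0.2, 3.8, 6.2, 1.6, 0.1, 0.0, 2.8, 0.5, 0.8, 1.7, 1.1, 1.7, 1.8; M̄R̄ = 28.0000 / 17 = 1.6471
LCL = X̄ − 3·M̄R̄/d₂ = 11.9944 − 3 × 1.6471 / 1.128 = 7.6140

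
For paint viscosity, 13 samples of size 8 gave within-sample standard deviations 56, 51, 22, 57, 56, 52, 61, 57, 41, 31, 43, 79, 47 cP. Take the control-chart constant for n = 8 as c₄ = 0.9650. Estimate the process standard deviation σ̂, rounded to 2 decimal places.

52.05

s̄ = (56 + 51 + 22 + 57 + 56 + 52 + 61 + 57 + 41 + 31 + 43 + 79 + 47) / 13 = 50.2308
σ̂ = s̄ / c₄ = 50.2308 / 0.9650 = 52.0526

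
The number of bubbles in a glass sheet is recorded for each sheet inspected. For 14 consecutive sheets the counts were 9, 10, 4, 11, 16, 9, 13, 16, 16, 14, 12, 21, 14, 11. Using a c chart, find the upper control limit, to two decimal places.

23.21

c̄ = (9 + 10 + 4 + 11 + 16 + 9 + 13 + 16 + 16 + 14 + 12 + 21 + 14 + 11) / 14 = 176 / 14 = 12.5714
UCL = c̄ + 3√c̄ = 12.5714 + 3 × √12.5714 = 12.5714 + 3 × 3.5456 = 23.2083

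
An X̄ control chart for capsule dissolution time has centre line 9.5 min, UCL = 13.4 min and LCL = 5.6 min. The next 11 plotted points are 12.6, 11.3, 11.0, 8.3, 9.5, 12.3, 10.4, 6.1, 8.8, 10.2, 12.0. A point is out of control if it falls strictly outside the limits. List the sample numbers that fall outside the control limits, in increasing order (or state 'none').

All 11 points lie within [5.6, 13.4].

none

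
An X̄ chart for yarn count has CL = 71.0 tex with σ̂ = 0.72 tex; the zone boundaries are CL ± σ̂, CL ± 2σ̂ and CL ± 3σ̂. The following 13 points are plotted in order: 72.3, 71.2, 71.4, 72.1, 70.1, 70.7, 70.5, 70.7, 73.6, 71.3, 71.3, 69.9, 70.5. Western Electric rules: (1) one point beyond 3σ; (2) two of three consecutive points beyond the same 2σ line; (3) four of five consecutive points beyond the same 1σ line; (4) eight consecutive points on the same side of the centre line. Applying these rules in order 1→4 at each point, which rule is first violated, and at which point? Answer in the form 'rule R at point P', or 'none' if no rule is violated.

Zone of each point (C = within 1σ̂, B = 1σ̂–2σ̂, A = 2σ̂–3σ̂, * = beyond 3σ̂; sign = side of CL): 1:+B, 2:+C, 3:+C, 4:+B, 5:-B, 6:-C, 7:-C, 8:-C, 9:+*, 10:+C, 11:+C, 12:-B, 13:-C
Rule 1 (one point beyond the 3σ limits) is satisfied at point 9.

rule 1 at point 9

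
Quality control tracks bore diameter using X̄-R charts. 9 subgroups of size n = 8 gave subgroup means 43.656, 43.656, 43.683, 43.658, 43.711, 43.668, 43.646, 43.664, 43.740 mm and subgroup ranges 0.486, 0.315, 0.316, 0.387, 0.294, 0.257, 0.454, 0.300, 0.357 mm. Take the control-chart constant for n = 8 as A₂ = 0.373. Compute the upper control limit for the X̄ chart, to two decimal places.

43.81

X̄̄ = (43.656 + 43.656 + 43.683 + 43.658 + 43.711 + 43.668 + 43.646 + 43.664 + 43.740) / 9 = 393.0820 / 9 = 43.6758
R̄ = (0.486 + 0.315 + 0.316 + 0.387 + 0.294 + 0.257 + 0.454 + 0.300 + 0.357) / 9 = 3.1660 / 9 = 0.3518
UCL = X̄̄ + A₂·R̄ = 43.6758 + 0.373 × 0.3518 = 43.8070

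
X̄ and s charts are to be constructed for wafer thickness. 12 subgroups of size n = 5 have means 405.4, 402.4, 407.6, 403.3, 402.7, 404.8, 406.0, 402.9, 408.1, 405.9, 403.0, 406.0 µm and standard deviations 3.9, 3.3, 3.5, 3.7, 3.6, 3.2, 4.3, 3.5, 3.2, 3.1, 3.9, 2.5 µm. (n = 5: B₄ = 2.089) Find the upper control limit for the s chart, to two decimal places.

s̄ = (3.9 + 3.3 + 3.5 + 3.7 + 3.6 + 3.2 + 4.3 + 3.5 + 3.2 + 3.1 + 3.9 + 2.5) / 12 = 3.4750
UCL_s = B₄·s̄ = 2.089 × 3.4750 = 7.2593

7.26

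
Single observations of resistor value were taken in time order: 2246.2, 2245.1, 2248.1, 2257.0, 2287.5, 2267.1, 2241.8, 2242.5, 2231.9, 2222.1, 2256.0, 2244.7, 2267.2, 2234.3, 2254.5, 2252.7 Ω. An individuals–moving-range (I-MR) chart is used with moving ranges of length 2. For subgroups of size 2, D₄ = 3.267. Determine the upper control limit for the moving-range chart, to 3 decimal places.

50.726

Moving ranges: 1.1, 3.0, 8.9, 30.5, 20.4, 25.3, 0.7, 10.6, 9.8, 33.9, 11.3, 22.5, 32.9, 20.2, 1.8; M̄R̄ = 232.9000 / 15 = 15.5267
UCL_MR = D₄·M̄R̄ = 3.267 × 15.5267 = 50.7256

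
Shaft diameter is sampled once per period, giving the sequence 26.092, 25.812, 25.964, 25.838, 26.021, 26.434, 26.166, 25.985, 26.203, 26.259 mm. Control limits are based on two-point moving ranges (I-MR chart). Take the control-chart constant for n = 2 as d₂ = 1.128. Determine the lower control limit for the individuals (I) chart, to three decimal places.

25.523

X̄ = (26.092 + 25.812 + 25.964 + 25.838 + 26.021 + 26.434 + 26.166 + 25.985 + 26.203 + 26.259) / 10 = 26.0774
Moving ranges: 0.280, 0.152, 0.126, 0.183, 0.413, 0.268, 0.181, 0.218, 0.056; M̄R̄ = 1.8770 / 9 = 0.2086
LCL = X̄ − 3·M̄R̄/d₂ = 26.0774 − 3 × 0.2086 / 1.128 = 25.5227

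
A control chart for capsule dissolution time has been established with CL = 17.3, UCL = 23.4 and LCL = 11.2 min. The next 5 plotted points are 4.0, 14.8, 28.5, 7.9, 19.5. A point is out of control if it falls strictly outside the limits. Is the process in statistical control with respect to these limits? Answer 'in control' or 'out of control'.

out of control

Compare each point to [11.2, 23.4]: sample 1 = 4.0 < LCL; sample 3 = 28.5 > UCL; sample 4 = 7.9 < LCL.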